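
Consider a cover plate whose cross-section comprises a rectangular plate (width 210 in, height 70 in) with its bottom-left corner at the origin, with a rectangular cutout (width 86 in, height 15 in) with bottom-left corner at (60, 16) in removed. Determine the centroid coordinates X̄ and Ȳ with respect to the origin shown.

X̄ = 105.19 in, Ȳ = 36.11 in

Part | A | x̄ᵢ | ȳᵢ | A·x̄ᵢ | A·ȳᵢ
plate | 14700.00 | 105.00 | 35.00 | 1543500.00 | 514500.00
hole | -1290.00 | 103.00 | 23.50 | -132870.00 | -30315.00
Σ | 13410.00 |  |  | 1410630.00 | 484185.00
X̄ = 1410630.00 / 13410.00 = 105.19 in
Ȳ = 484185.00 / 13410.00 = 36.11 in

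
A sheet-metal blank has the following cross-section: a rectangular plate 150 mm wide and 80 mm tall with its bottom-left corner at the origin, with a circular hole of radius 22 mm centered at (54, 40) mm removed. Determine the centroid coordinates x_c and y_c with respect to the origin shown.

plate: A = 150 × 80 = 12000.00, centroid at (75.00, 40.00).
hole: A = −π·22² = -1520.53, centroid at (54.00, 40.00).
ΣA = 10479.47 mm²
ΣAx_c = (12000.00)(75.00) + (-1520.53)(54.00) = 817891.33 mm³
ΣAy_c = (12000.00)(40.00) + (-1520.53)(40.00) = 419178.77 mm³
x_c = 817891.33 / 10479.47 = 78.05 mm
y_c = 419178.77 / 10479.47 = 40.00 mm

x_c = 78.05 mm, y_c = 40.00 mm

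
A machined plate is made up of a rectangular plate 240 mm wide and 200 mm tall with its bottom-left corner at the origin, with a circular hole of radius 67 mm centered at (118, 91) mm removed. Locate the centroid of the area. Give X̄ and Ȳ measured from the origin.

X̄ = 120.83 mm, Ȳ = 103.74 mm

plate: A = 240 × 200 = 48000.00, centroid at (120.00, 100.00).
hole: A = −π·67² = -14102.61, centroid at (118.00, 91.00).
ΣA = 33897.39 mm², ΣAX̄ = 4095892.09 mm³, ΣAȲ = 3516662.54 mm³.
X̄ = 4095892.09/33897.39 = 120.83 mm; Ȳ = 3516662.54/33897.39 = 103.74 mm.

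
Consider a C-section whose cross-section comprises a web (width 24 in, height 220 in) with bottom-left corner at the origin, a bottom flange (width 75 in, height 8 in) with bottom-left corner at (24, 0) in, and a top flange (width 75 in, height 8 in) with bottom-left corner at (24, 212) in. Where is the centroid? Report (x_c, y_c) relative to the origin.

x_c = 21.17 in, y_c = 110.00 in

web: A = 24 × 220 = 5280.00, centroid at (12.00, 110.00).
bottom flange: A = 75 × 8 = 600.00, centroid at (61.50, 4.00).
top flange: A = 75 × 8 = 600.00, centroid at (61.50, 216.00).
ΣA = 6480.00 in²
ΣAx_c = (5280.00)(12.00) + (600.00)(61.50) + (600.00)(61.50) = 137160.00 in³
ΣAy_c = (5280.00)(110.00) + (600.00)(4.00) + (600.00)(216.00) = 712800.00 in³
x_c = 137160.00 / 6480.00 = 21.17 in
y_c = 712800.00 / 6480.00 = 110.00 in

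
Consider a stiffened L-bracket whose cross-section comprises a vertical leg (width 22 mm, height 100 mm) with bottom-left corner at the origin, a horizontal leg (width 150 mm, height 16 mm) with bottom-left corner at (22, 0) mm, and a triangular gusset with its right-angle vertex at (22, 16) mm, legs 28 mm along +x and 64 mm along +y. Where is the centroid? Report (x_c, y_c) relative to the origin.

Part | A | x̄ᵢ | ȳᵢ | A·x̄ᵢ | A·ȳᵢ
vertical leg | 2200.00 | 11.00 | 50.00 | 24200.00 | 110000.00
horizontal leg | 2400.00 | 97.00 | 8.00 | 232800.00 | 19200.00
gusset | 896.00 | 31.33 | 37.33 | 28074.67 | 33450.67
Σ | 5496.00 |  |  | 285074.67 | 162650.67
x_c = 285074.67 / 5496.00 = 51.87 mm
y_c = 162650.67 / 5496.00 = 29.59 mm

x_c = 51.87 mm, y_c = 29.59 mm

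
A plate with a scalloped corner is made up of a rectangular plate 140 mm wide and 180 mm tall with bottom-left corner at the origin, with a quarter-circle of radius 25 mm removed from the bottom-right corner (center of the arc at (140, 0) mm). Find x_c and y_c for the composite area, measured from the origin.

plate: A = 140 × 180 = 25200.00, centroid at (70.00, 90.00).
removed quarter-circle: A = −¼π·25² = -490.87, centroid at (129.39, 10.61).
ΣA = 24709.13 mm²
ΣAx_c = (25200.00)(70.00) + (-490.87)(129.39) = 1700485.99 mm³
ΣAy_c = (25200.00)(90.00) + (-490.87)(10.61) = 2262791.67 mm³
x_c = 1700485.99 / 24709.13 = 68.82 mm
y_c = 2262791.67 / 24709.13 = 91.58 mm

x_c = 68.82 mm, y_c = 91.58 mm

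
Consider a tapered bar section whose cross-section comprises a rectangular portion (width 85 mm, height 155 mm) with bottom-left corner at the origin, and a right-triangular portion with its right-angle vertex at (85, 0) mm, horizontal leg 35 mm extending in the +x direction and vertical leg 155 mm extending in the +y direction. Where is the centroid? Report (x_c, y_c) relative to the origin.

x_c = 51.75 mm, y_c = 73.09 mm

rectangular portion: A = 85 × 155 = 13175.00, centroid at (42.50, 77.50).
triangular portion: A = ½·35·155 = 2712.50, centroid at (96.67, 51.67).
ΣA = 15887.50 mm²
ΣAx_c = (13175.00)(42.50) + (2712.50)(96.67) = 822145.83 mm³
ΣAy_c = (13175.00)(77.50) + (2712.50)(51.67) = 1161208.33 mm³
x_c = 822145.83 / 15887.50 = 51.75 mm
y_c = 1161208.33 / 15887.50 = 73.09 mm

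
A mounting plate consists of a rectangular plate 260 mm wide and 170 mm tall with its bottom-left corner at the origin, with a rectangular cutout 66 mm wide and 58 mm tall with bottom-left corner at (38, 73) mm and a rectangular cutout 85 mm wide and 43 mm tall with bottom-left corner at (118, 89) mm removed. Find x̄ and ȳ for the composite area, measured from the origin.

x̄ = 133.12 mm, ȳ = 80.69 mm

plate: A = 260 × 170 = 44200.00, centroid at (130.00, 85.00).
hole 1: A = −(66 × 58) = -3828.00, centroid at (71.00, 102.00).
hole 2: A = −(85 × 43) = -3655.00, centroid at (160.50, 110.50).
ΣA = 36717.00 mm²
ΣAx̄ = (44200.00)(130.00) + (-3828.00)(71.00) + (-3655.00)(160.50) = 4887584.50 mm³
ΣAȳ = (44200.00)(85.00) + (-3828.00)(102.00) + (-3655.00)(110.50) = 2962666.50 mm³
x̄ = 4887584.50 / 36717.00 = 133.12 mm
ȳ = 2962666.50 / 36717.00 = 80.69 mm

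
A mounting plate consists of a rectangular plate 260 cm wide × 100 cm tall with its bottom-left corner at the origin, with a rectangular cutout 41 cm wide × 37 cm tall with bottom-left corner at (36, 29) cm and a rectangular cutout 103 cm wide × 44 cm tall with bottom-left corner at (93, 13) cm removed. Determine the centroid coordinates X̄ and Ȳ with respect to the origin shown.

X̄ = 132.29 cm, Ȳ = 53.60 cm

Part | A | x̄ᵢ | ȳᵢ | A·x̄ᵢ | A·ȳᵢ
plate | 26000.00 | 130.00 | 50.00 | 3380000.00 | 1300000.00
hole 1 | -1517.00 | 56.50 | 47.50 | -85710.50 | -72057.50
hole 2 | -4532.00 | 144.50 | 35.00 | -654874.00 | -158620.00
Σ | 19951.00 |  |  | 2639415.50 | 1069322.50
X̄ = 2639415.50 / 19951.00 = 132.29 cm
Ȳ = 1069322.50 / 19951.00 = 53.60 cm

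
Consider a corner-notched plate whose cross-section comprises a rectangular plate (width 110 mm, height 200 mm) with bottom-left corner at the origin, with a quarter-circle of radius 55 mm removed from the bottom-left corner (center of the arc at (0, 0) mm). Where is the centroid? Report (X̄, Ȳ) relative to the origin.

X̄ = 58.83 mm, Ȳ = 109.28 mm

Part | A | x̄ᵢ | ȳᵢ | A·x̄ᵢ | A·ȳᵢ
plate | 22000.00 | 55.00 | 100.00 | 1210000.00 | 2200000.00
removed quarter-circle | -2375.83 | 23.34 | 23.34 | -55458.33 | -55458.33
Σ | 19624.17 |  |  | 1154541.67 | 2144541.67
X̄ = 1154541.67 / 19624.17 = 58.83 mm
Ȳ = 2144541.67 / 19624.17 = 109.28 mm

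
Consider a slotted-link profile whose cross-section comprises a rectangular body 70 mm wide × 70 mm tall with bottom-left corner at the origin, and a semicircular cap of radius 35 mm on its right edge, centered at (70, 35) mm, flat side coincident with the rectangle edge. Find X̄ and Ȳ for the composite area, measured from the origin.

rectangular body: A = 70 × 70 = 4900.00, centroid at (35.00, 35.00).
semicircular end: A = ½π·35² = 1924.23, centroid at (84.85, 35.00).
ΣA = 6824.23 mm²
ΣAX̄ = (4900.00)(35.00) + (1924.23)(84.85) = 334779.12 mm³
ΣAȲ = (4900.00)(35.00) + (1924.23)(35.00) = 238847.89 mm³
X̄ = 334779.12 / 6824.23 = 49.06 mm
Ȳ = 238847.89 / 6824.23 = 35.00 mm

X̄ = 49.06 mm, Ȳ = 35.00 mm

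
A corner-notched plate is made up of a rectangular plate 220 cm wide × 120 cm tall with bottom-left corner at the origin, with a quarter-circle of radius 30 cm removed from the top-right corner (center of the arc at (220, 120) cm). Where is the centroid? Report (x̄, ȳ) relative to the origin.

x̄ = 107.32 cm, ȳ = 58.70 cm

Part | A | x̄ᵢ | ȳᵢ | A·x̄ᵢ | A·ȳᵢ
plate | 26400.00 | 110.00 | 60.00 | 2904000.00 | 1584000.00
removed quarter-circle | -706.86 | 207.27 | 107.27 | -146508.84 | -75823.00
Σ | 25693.14 |  |  | 2757491.16 | 1508177.00
x̄ = 2757491.16 / 25693.14 = 107.32 cm
ȳ = 1508177.00 / 25693.14 = 58.70 cm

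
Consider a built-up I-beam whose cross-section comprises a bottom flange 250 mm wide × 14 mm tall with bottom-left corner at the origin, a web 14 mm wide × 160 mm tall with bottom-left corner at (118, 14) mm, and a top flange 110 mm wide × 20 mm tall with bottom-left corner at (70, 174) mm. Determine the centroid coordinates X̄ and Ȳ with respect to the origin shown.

bottom flange: A = 250 × 14 = 3500.00, centroid at (125.00, 7.00).
web: A = 14 × 160 = 2240.00, centroid at (125.00, 94.00).
top flange: A = 110 × 20 = 2200.00, centroid at (125.00, 184.00).
ΣA = 7940.00 mm²
ΣAX̄ = (3500.00)(125.00) + (2240.00)(125.00) + (2200.00)(125.00) = 992500.00 mm³
ΣAȲ = (3500.00)(7.00) + (2240.00)(94.00) + (2200.00)(184.00) = 639860.00 mm³
X̄ = 992500.00 / 7940.00 = 125.00 mm
Ȳ = 639860.00 / 7940.00 = 80.59 mm

X̄ = 125.00 mm, Ȳ = 80.59 mm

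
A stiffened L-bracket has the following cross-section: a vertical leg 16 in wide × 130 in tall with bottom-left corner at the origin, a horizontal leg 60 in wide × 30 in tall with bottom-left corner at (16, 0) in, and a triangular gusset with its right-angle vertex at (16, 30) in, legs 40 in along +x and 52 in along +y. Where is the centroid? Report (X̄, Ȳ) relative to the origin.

vertical leg: A = 16 × 130 = 2080.00, centroid at (8.00, 65.00).
horizontal leg: A = 60 × 30 = 1800.00, centroid at (46.00, 15.00).
gusset: A = ½·40·52 = 1040.00, centroid at (29.33, 47.33).
ΣA = 4920.00 in², ΣAX̄ = 129946.67 in³, ΣAȲ = 211426.67 in³.
X̄ = 129946.67/4920.00 = 26.41 in; Ȳ = 211426.67/4920.00 = 42.97 in.

X̄ = 26.41 in, Ȳ = 42.97 in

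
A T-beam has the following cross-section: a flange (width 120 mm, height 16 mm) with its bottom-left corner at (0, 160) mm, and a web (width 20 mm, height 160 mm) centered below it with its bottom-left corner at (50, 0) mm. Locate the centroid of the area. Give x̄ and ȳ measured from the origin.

web: A = 20 × 160 = 3200.00, centroid at (60.00, 80.00).
flange: A = 120 × 16 = 1920.00, centroid at (60.00, 168.00).
ΣA = 5120.00 mm², ΣAx̄ = 307200.00 mm³, ΣAȳ = 578560.00 mm³.
x̄ = 307200.00/5120.00 = 60.00 mm; ȳ = 578560.00/5120.00 = 113.00 mm.

x̄ = 60.00 mm, ȳ = 113.00 mm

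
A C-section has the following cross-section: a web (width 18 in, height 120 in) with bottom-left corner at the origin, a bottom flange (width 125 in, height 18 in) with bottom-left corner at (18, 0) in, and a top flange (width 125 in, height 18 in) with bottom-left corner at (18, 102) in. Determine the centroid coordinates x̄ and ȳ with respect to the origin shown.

Part | A | x̄ᵢ | ȳᵢ | A·x̄ᵢ | A·ȳᵢ
web | 2160.00 | 9.00 | 60.00 | 19440.00 | 129600.00
bottom flange | 2250.00 | 80.50 | 9.00 | 181125.00 | 20250.00
top flange | 2250.00 | 80.50 | 111.00 | 181125.00 | 249750.00
Σ | 6660.00 |  |  | 381690.00 | 399600.00
x̄ = 381690.00 / 6660.00 = 57.31 in
ȳ = 399600.00 / 6660.00 = 60.00 in

x̄ = 57.31 in, ȳ = 60.00 in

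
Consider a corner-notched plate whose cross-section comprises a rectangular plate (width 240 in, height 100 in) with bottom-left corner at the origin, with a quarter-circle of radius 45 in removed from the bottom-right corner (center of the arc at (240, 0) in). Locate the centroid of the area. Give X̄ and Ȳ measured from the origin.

Part | A | x̄ᵢ | ȳᵢ | A·x̄ᵢ | A·ȳᵢ
plate | 24000.00 | 120.00 | 50.00 | 2880000.00 | 1200000.00
removed quarter-circle | -1590.43 | 220.90 | 19.10 | -351328.51 | -30375.00
Σ | 22409.57 |  |  | 2528671.49 | 1169625.00
X̄ = 2528671.49 / 22409.57 = 112.84 in
Ȳ = 1169625.00 / 22409.57 = 52.19 in

X̄ = 112.84 in, Ȳ = 52.19 in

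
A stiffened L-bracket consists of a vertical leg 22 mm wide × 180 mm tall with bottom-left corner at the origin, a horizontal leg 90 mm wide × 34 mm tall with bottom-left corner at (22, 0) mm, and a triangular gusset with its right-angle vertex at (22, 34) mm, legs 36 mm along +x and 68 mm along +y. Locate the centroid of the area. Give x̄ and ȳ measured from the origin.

x̄ = 35.20 mm, ȳ = 57.95 mm

Part | A | x̄ᵢ | ȳᵢ | A·x̄ᵢ | A·ȳᵢ
vertical leg | 3960.00 | 11.00 | 90.00 | 43560.00 | 356400.00
horizontal leg | 3060.00 | 67.00 | 17.00 | 205020.00 | 52020.00
gusset | 1224.00 | 34.00 | 56.67 | 41616.00 | 69360.00
Σ | 8244.00 |  |  | 290196.00 | 477780.00
x̄ = 290196.00 / 8244.00 = 35.20 mm
ȳ = 477780.00 / 8244.00 = 57.95 mm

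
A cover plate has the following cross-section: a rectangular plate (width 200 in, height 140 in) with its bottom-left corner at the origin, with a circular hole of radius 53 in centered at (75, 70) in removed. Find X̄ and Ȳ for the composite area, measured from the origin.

X̄ = 111.51 in, Ȳ = 70.00 in

plate: A = 200 × 140 = 28000.00, centroid at (100.00, 70.00).
hole: A = −π·53² = -8824.73, centroid at (75.00, 70.00).
ΣA = 19175.27 in²
ΣAX̄ = (28000.00)(100.00) + (-8824.73)(75.00) = 2138144.97 in³
ΣAȲ = (28000.00)(70.00) + (-8824.73)(70.00) = 1342268.64 in³
X̄ = 2138144.97 / 19175.27 = 111.51 in
Ȳ = 1342268.64 / 19175.27 = 70.00 in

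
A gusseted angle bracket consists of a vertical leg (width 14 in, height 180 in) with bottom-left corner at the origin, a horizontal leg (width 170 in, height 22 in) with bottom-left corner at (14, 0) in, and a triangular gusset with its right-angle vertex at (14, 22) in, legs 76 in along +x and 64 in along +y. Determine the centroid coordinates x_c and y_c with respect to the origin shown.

Part | A | x̄ᵢ | ȳᵢ | A·x̄ᵢ | A·ȳᵢ
vertical leg | 2520.00 | 7.00 | 90.00 | 17640.00 | 226800.00
horizontal leg | 3740.00 | 99.00 | 11.00 | 370260.00 | 41140.00
gusset | 2432.00 | 39.33 | 43.33 | 95658.67 | 105386.67
Σ | 8692.00 |  |  | 483558.67 | 373326.67
x_c = 483558.67 / 8692.00 = 55.63 in
y_c = 373326.67 / 8692.00 = 42.95 in

x_c = 55.63 in, y_c = 42.95 in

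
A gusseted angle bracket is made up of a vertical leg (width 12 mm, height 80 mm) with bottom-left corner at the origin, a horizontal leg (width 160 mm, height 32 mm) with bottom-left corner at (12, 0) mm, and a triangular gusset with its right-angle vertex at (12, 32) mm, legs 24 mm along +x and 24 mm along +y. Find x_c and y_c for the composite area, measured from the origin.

x_c = 75.78 mm, y_c = 20.70 mm

Part | A | x̄ᵢ | ȳᵢ | A·x̄ᵢ | A·ȳᵢ
vertical leg | 960.00 | 6.00 | 40.00 | 5760.00 | 38400.00
horizontal leg | 5120.00 | 92.00 | 16.00 | 471040.00 | 81920.00
gusset | 288.00 | 20.00 | 40.00 | 5760.00 | 11520.00
Σ | 6368.00 |  |  | 482560.00 | 131840.00
x_c = 482560.00 / 6368.00 = 75.78 mm
y_c = 131840.00 / 6368.00 = 20.70 mm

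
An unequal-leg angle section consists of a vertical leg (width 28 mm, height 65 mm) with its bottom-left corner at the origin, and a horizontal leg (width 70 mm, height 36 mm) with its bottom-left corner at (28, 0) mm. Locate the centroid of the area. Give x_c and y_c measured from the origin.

x_c = 42.45 mm, y_c = 24.08 mm

Part | A | x̄ᵢ | ȳᵢ | A·x̄ᵢ | A·ȳᵢ
vertical leg | 1820.00 | 14.00 | 32.50 | 25480.00 | 59150.00
horizontal leg | 2520.00 | 63.00 | 18.00 | 158760.00 | 45360.00
Σ | 4340.00 |  |  | 184240.00 | 104510.00
x_c = 184240.00 / 4340.00 = 42.45 mm
y_c = 104510.00 / 4340.00 = 24.08 mm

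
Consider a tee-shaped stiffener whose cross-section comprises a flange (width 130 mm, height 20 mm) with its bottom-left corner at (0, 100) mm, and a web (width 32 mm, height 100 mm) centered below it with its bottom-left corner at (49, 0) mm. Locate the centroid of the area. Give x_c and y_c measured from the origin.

x_c = 65.00 mm, y_c = 76.90 mm

web: A = 32 × 100 = 3200.00, centroid at (65.00, 50.00).
flange: A = 130 × 20 = 2600.00, centroid at (65.00, 110.00).
ΣA = 5800.00 mm²
ΣAx_c = (3200.00)(65.00) + (2600.00)(65.00) = 377000.00 mm³
ΣAy_c = (3200.00)(50.00) + (2600.00)(110.00) = 446000.00 mm³
x_c = 377000.00 / 5800.00 = 65.00 mm
y_c = 446000.00 / 5800.00 = 76.90 mm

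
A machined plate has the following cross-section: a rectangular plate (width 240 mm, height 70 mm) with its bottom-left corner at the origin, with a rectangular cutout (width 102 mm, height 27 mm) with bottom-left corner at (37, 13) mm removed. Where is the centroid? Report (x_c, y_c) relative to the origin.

x_c = 126.27 mm, y_c = 36.67 mm

plate: A = 240 × 70 = 16800.00, centroid at (120.00, 35.00).
hole: A = −(102 × 27) = -2754.00, centroid at (88.00, 26.50).
ΣA = 14046.00 mm², ΣAx_c = 1773648.00 mm³, ΣAy_c = 515019.00 mm³.
x_c = 1773648.00/14046.00 = 126.27 mm; y_c = 515019.00/14046.00 = 36.67 mm.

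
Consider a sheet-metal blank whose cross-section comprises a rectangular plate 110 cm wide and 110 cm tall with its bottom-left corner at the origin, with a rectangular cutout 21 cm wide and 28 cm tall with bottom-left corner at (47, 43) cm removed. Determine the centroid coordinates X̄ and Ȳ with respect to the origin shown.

X̄ = 54.87 cm, Ȳ = 54.90 cm

plate: A = 110 × 110 = 12100.00, centroid at (55.00, 55.00).
hole: A = −(21 × 28) = -588.00, centroid at (57.50, 57.00).
ΣA = 11512.00 cm²
ΣAX̄ = (12100.00)(55.00) + (-588.00)(57.50) = 631690.00 cm³
ΣAȲ = (12100.00)(55.00) + (-588.00)(57.00) = 631984.00 cm³
X̄ = 631690.00 / 11512.00 = 54.87 cm
Ȳ = 631984.00 / 11512.00 = 54.90 cm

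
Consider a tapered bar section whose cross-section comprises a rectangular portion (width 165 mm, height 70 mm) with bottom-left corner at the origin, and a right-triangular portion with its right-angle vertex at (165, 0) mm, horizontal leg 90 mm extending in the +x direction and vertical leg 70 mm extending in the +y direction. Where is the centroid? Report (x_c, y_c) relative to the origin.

x_c = 106.61 mm, y_c = 32.50 mm

Part | A | x̄ᵢ | ȳᵢ | A·x̄ᵢ | A·ȳᵢ
rectangular portion | 11550.00 | 82.50 | 35.00 | 952875.00 | 404250.00
triangular portion | 3150.00 | 195.00 | 23.33 | 614250.00 | 73500.00
Σ | 14700.00 |  |  | 1567125.00 | 477750.00
x_c = 1567125.00 / 14700.00 = 106.61 mm
y_c = 477750.00 / 14700.00 = 32.50 mm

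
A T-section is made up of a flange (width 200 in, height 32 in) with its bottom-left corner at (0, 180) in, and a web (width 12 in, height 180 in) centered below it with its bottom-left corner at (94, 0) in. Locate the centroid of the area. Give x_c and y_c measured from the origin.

web: A = 12 × 180 = 2160.00, centroid at (100.00, 90.00).
flange: A = 200 × 32 = 6400.00, centroid at (100.00, 196.00).
ΣA = 8560.00 in²
ΣAx_c = (2160.00)(100.00) + (6400.00)(100.00) = 856000.00 in³
ΣAy_c = (2160.00)(90.00) + (6400.00)(196.00) = 1448800.00 in³
x_c = 856000.00 / 8560.00 = 100.00 in
y_c = 1448800.00 / 8560.00 = 169.25 in

x_c = 100.00 in, y_c = 169.25 in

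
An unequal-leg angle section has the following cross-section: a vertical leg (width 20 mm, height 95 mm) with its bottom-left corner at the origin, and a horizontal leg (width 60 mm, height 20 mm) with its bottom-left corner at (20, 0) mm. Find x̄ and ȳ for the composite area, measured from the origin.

x̄ = 25.48 mm, ȳ = 32.98 mm

Part | A | x̄ᵢ | ȳᵢ | A·x̄ᵢ | A·ȳᵢ
vertical leg | 1900.00 | 10.00 | 47.50 | 19000.00 | 90250.00
horizontal leg | 1200.00 | 50.00 | 10.00 | 60000.00 | 12000.00
Σ | 3100.00 |  |  | 79000.00 | 102250.00
x̄ = 79000.00 / 3100.00 = 25.48 mm
ȳ = 102250.00 / 3100.00 = 32.98 mm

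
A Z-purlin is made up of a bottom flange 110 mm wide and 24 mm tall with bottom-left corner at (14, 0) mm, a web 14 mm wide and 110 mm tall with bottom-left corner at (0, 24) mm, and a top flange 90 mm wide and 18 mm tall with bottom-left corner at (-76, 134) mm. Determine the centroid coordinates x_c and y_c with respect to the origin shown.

bottom flange: A = 110 × 24 = 2640.00, centroid at (69.00, 12.00).
web: A = 14 × 110 = 1540.00, centroid at (7.00, 79.00).
top flange: A = 90 × 18 = 1620.00, centroid at (-31.00, 143.00).
ΣA = 5800.00 mm², ΣAx_c = 142720.00 mm³, ΣAy_c = 385000.00 mm³.
x_c = 142720.00/5800.00 = 24.61 mm; y_c = 385000.00/5800.00 = 66.38 mm.

x_c = 24.61 mm, y_c = 66.38 mm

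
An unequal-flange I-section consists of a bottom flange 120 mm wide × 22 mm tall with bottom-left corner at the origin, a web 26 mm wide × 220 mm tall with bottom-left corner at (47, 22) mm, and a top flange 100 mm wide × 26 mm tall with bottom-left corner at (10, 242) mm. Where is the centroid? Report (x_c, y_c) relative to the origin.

bottom flange: A = 120 × 22 = 2640.00, centroid at (60.00, 11.00).
web: A = 26 × 220 = 5720.00, centroid at (60.00, 132.00).
top flange: A = 100 × 26 = 2600.00, centroid at (60.00, 255.00).
ΣA = 10960.00 mm², ΣAx_c = 657600.00 mm³, ΣAy_c = 1447080.00 mm³.
x_c = 657600.00/10960.00 = 60.00 mm; y_c = 1447080.00/10960.00 = 132.03 mm.

x_c = 60.00 mm, y_c = 132.03 mm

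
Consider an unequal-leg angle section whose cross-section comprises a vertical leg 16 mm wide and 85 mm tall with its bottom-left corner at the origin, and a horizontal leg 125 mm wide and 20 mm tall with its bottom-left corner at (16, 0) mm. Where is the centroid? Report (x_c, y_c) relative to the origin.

x_c = 53.66 mm, y_c = 21.45 mm

vertical leg: A = 16 × 85 = 1360.00, centroid at (8.00, 42.50).
horizontal leg: A = 125 × 20 = 2500.00, centroid at (78.50, 10.00).
ΣA = 3860.00 mm², ΣAx_c = 207130.00 mm³, ΣAy_c = 82800.00 mm³.
x_c = 207130.00/3860.00 = 53.66 mm; y_c = 82800.00/3860.00 = 21.45 mm.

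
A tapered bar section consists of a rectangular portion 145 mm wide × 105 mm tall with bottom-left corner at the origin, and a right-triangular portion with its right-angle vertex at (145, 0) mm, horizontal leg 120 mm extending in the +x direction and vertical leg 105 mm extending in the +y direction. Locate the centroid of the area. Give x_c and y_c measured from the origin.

Part | A | x̄ᵢ | ȳᵢ | A·x̄ᵢ | A·ȳᵢ
rectangular portion | 15225.00 | 72.50 | 52.50 | 1103812.50 | 799312.50
triangular portion | 6300.00 | 185.00 | 35.00 | 1165500.00 | 220500.00
Σ | 21525.00 |  |  | 2269312.50 | 1019812.50
x_c = 2269312.50 / 21525.00 = 105.43 mm
y_c = 1019812.50 / 21525.00 = 47.38 mm

x_c = 105.43 mm, y_c = 47.38 mm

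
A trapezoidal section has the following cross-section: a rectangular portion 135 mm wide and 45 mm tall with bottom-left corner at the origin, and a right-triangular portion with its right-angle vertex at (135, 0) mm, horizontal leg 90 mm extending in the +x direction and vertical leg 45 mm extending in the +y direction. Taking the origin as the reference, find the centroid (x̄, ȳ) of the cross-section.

x̄ = 91.88 mm, ȳ = 20.62 mm

Part | A | x̄ᵢ | ȳᵢ | A·x̄ᵢ | A·ȳᵢ
rectangular portion | 6075.00 | 67.50 | 22.50 | 410062.50 | 136687.50
triangular portion | 2025.00 | 165.00 | 15.00 | 334125.00 | 30375.00
Σ | 8100.00 |  |  | 744187.50 | 167062.50
x̄ = 744187.50 / 8100.00 = 91.88 mm
ȳ = 167062.50 / 8100.00 = 20.62 mm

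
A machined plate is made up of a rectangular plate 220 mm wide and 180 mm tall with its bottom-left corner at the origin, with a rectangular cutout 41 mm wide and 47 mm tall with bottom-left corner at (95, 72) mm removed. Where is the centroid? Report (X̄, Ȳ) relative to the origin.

X̄ = 109.72 mm, Ȳ = 89.72 mm

plate: A = 220 × 180 = 39600.00, centroid at (110.00, 90.00).
hole: A = −(41 × 47) = -1927.00, centroid at (115.50, 95.50).
ΣA = 37673.00 mm²
ΣAX̄ = (39600.00)(110.00) + (-1927.00)(115.50) = 4133431.50 mm³
ΣAȲ = (39600.00)(90.00) + (-1927.00)(95.50) = 3379971.50 mm³
X̄ = 4133431.50 / 37673.00 = 109.72 mm
Ȳ = 3379971.50 / 37673.00 = 89.72 mm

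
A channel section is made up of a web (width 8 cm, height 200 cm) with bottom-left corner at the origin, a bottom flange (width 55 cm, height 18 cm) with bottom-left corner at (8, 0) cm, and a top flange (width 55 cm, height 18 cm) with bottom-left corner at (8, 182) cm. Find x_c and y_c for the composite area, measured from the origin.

Part | A | x̄ᵢ | ȳᵢ | A·x̄ᵢ | A·ȳᵢ
web | 1600.00 | 4.00 | 100.00 | 6400.00 | 160000.00
bottom flange | 990.00 | 35.50 | 9.00 | 35145.00 | 8910.00
top flange | 990.00 | 35.50 | 191.00 | 35145.00 | 189090.00
Σ | 3580.00 |  |  | 76690.00 | 358000.00
x_c = 76690.00 / 3580.00 = 21.42 cm
y_c = 358000.00 / 3580.00 = 100.00 cm

x_c = 21.42 cm, y_c = 100.00 cm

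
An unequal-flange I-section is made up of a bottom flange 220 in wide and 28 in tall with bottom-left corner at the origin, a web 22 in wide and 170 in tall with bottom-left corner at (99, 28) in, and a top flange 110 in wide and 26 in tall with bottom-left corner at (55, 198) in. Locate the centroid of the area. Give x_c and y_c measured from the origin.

bottom flange: A = 220 × 28 = 6160.00, centroid at (110.00, 14.00).
web: A = 22 × 170 = 3740.00, centroid at (110.00, 113.00).
top flange: A = 110 × 26 = 2860.00, centroid at (110.00, 211.00).
ΣA = 12760.00 in²
ΣAx_c = (6160.00)(110.00) + (3740.00)(110.00) + (2860.00)(110.00) = 1403600.00 in³
ΣAy_c = (6160.00)(14.00) + (3740.00)(113.00) + (2860.00)(211.00) = 1112320.00 in³
x_c = 1403600.00 / 12760.00 = 110.00 in
y_c = 1112320.00 / 12760.00 = 87.17 in

x_c = 110.00 in, y_c = 87.17 in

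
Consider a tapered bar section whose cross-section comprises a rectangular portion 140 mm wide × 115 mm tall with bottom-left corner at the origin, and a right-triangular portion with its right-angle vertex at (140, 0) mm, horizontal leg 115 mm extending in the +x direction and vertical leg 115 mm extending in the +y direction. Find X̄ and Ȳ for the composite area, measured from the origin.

X̄ = 101.54 mm, Ȳ = 51.92 mm

Part | A | x̄ᵢ | ȳᵢ | A·x̄ᵢ | A·ȳᵢ
rectangular portion | 16100.00 | 70.00 | 57.50 | 1127000.00 | 925750.00
triangular portion | 6612.50 | 178.33 | 38.33 | 1179229.17 | 253479.17
Σ | 22712.50 |  |  | 2306229.17 | 1179229.17
X̄ = 2306229.17 / 22712.50 = 101.54 mm
Ȳ = 1179229.17 / 22712.50 = 51.92 mm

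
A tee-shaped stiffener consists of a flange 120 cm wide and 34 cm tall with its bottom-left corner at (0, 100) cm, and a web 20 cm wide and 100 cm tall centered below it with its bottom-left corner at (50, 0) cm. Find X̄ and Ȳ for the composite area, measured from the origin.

web: A = 20 × 100 = 2000.00, centroid at (60.00, 50.00).
flange: A = 120 × 34 = 4080.00, centroid at (60.00, 117.00).
ΣA = 6080.00 cm², ΣAX̄ = 364800.00 cm³, ΣAȲ = 577360.00 cm³.
X̄ = 364800.00/6080.00 = 60.00 cm; Ȳ = 577360.00/6080.00 = 94.96 cm.

X̄ = 60.00 cm, Ȳ = 94.96 cm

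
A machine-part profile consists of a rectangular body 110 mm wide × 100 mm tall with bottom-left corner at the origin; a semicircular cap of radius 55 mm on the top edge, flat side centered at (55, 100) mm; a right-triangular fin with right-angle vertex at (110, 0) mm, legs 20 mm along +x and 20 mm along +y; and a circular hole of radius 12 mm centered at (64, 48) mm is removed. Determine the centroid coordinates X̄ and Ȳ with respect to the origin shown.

Part | A | x̄ᵢ | ȳᵢ | A·x̄ᵢ | A·ȳᵢ
rectangular body | 11000.00 | 55.00 | 50.00 | 605000.00 | 550000.00
semicircular top | 4751.66 | 55.00 | 123.34 | 261341.24 | 586082.56
triangular fin | 200.00 | 116.67 | 6.67 | 23333.33 | 1333.33
hole | -452.39 | 64.00 | 48.00 | -28952.92 | -21714.69
Σ | 15499.27 |  |  | 860721.65 | 1115701.20
X̄ = 860721.65 / 15499.27 = 55.53 mm
Ȳ = 1115701.20 / 15499.27 = 71.98 mm

X̄ = 55.53 mm, Ȳ = 71.98 mm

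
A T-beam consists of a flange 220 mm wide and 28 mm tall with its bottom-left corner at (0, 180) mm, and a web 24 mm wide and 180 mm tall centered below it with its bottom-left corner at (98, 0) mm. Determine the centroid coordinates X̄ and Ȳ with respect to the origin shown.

X̄ = 110.00 mm, Ȳ = 151.13 mm

web: A = 24 × 180 = 4320.00, centroid at (110.00, 90.00).
flange: A = 220 × 28 = 6160.00, centroid at (110.00, 194.00).
ΣA = 10480.00 mm², ΣAX̄ = 1152800.00 mm³, ΣAȲ = 1583840.00 mm³.
X̄ = 1152800.00/10480.00 = 110.00 mm; Ȳ = 1583840.00/10480.00 = 151.13 mm.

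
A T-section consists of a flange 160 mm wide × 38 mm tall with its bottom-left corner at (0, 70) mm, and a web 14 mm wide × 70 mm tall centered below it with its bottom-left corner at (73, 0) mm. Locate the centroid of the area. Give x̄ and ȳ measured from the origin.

web: A = 14 × 70 = 980.00, centroid at (80.00, 35.00).
flange: A = 160 × 38 = 6080.00, centroid at (80.00, 89.00).
ΣA = 7060.00 mm²
ΣAx̄ = (980.00)(80.00) + (6080.00)(80.00) = 564800.00 mm³
ΣAȳ = (980.00)(35.00) + (6080.00)(89.00) = 575420.00 mm³
x̄ = 564800.00 / 7060.00 = 80.00 mm
ȳ = 575420.00 / 7060.00 = 81.50 mm

x̄ = 80.00 mm, ȳ = 81.50 mm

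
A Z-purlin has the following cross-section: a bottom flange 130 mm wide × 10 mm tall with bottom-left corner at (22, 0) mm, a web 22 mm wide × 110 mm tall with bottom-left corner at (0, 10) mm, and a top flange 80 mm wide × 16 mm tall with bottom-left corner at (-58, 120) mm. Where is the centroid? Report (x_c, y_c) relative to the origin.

Part | A | x̄ᵢ | ȳᵢ | A·x̄ᵢ | A·ȳᵢ
bottom flange | 1300.00 | 87.00 | 5.00 | 113100.00 | 6500.00
web | 2420.00 | 11.00 | 65.00 | 26620.00 | 157300.00
top flange | 1280.00 | -18.00 | 128.00 | -23040.00 | 163840.00
Σ | 5000.00 |  |  | 116680.00 | 327640.00
x_c = 116680.00 / 5000.00 = 23.34 mm
y_c = 327640.00 / 5000.00 = 65.53 mm

x_c = 23.34 mm, y_c = 65.53 mm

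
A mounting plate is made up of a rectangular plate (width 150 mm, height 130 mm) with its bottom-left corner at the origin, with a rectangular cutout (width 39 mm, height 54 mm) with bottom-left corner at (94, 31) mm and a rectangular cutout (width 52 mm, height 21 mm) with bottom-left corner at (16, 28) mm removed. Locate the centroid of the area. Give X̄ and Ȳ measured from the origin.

X̄ = 72.24 mm, Ȳ = 67.68 mm

plate: A = 150 × 130 = 19500.00, centroid at (75.00, 65.00).
hole 1: A = −(39 × 54) = -2106.00, centroid at (113.50, 58.00).
hole 2: A = −(52 × 21) = -1092.00, centroid at (42.00, 38.50).
ΣA = 16302.00 mm²
ΣAX̄ = (19500.00)(75.00) + (-2106.00)(113.50) + (-1092.00)(42.00) = 1177605.00 mm³
ΣAȲ = (19500.00)(65.00) + (-2106.00)(58.00) + (-1092.00)(38.50) = 1103310.00 mm³
X̄ = 1177605.00 / 16302.00 = 72.24 mm
Ȳ = 1103310.00 / 16302.00 = 67.68 mm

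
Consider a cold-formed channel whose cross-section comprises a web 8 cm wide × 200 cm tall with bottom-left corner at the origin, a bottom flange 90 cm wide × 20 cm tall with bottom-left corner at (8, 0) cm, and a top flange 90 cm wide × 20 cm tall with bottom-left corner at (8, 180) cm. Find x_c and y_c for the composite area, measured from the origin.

web: A = 8 × 200 = 1600.00, centroid at (4.00, 100.00).
bottom flange: A = 90 × 20 = 1800.00, centroid at (53.00, 10.00).
top flange: A = 90 × 20 = 1800.00, centroid at (53.00, 190.00).
ΣA = 5200.00 cm², ΣAx_c = 197200.00 cm³, ΣAy_c = 520000.00 cm³.
x_c = 197200.00/5200.00 = 37.92 cm; y_c = 520000.00/5200.00 = 100.00 cm.

x_c = 37.92 cm, y_c = 100.00 cm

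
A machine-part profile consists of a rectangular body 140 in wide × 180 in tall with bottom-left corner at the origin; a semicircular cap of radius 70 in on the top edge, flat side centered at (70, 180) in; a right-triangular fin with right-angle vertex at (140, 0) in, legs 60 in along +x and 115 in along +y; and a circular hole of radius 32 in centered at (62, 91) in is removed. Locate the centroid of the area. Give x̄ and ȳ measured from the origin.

rectangular body: A = 140 × 180 = 25200.00, centroid at (70.00, 90.00).
semicircular top: A = ½π·70² = 7696.90, centroid at (70.00, 209.71).
triangular fin: A = ½·60·115 = 3450.00, centroid at (160.00, 38.33).
hole: A = −π·32² = -3216.99, centroid at (62.00, 91.00).
ΣA = 33129.91 in², ΣAx̄ = 2655329.71 in³, ΣAȳ = 3721612.86 in³.
x̄ = 2655329.71/33129.91 = 80.15 in; ȳ = 3721612.86/33129.91 = 112.33 in.

x̄ = 80.15 in, ȳ = 112.33 in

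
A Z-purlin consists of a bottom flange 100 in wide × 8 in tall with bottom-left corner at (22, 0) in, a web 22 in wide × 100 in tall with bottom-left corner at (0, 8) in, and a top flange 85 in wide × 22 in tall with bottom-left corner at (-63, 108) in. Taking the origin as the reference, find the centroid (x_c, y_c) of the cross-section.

bottom flange: A = 100 × 8 = 800.00, centroid at (72.00, 4.00).
web: A = 22 × 100 = 2200.00, centroid at (11.00, 58.00).
top flange: A = 85 × 22 = 1870.00, centroid at (-20.50, 119.00).
ΣA = 4870.00 in²
ΣAx_c = (800.00)(72.00) + (2200.00)(11.00) + (1870.00)(-20.50) = 43465.00 in³
ΣAy_c = (800.00)(4.00) + (2200.00)(58.00) + (1870.00)(119.00) = 353330.00 in³
x_c = 43465.00 / 4870.00 = 8.93 in
y_c = 353330.00 / 4870.00 = 72.55 in

x_c = 8.93 in, y_c = 72.55 in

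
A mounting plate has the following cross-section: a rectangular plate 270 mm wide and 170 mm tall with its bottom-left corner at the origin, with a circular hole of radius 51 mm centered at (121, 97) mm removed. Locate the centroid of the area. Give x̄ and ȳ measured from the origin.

x̄ = 138.03 mm, ȳ = 82.40 mm

plate: A = 270 × 170 = 45900.00, centroid at (135.00, 85.00).
hole: A = −π·51² = -8171.28, centroid at (121.00, 97.00).
ΣA = 37728.72 mm²
ΣAx̄ = (45900.00)(135.00) + (-8171.28)(121.00) = 5207774.82 mm³
ΣAȳ = (45900.00)(85.00) + (-8171.28)(97.00) = 3108885.60 mm³
x̄ = 5207774.82 / 37728.72 = 138.03 mm
ȳ = 3108885.60 / 37728.72 = 82.40 mm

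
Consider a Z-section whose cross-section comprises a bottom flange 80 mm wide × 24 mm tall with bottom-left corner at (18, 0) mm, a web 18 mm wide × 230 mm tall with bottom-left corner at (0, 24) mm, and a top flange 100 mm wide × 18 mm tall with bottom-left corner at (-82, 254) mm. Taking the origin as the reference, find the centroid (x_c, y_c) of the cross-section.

x_c = 11.58 mm, y_c = 136.37 mm

bottom flange: A = 80 × 24 = 1920.00, centroid at (58.00, 12.00).
web: A = 18 × 230 = 4140.00, centroid at (9.00, 139.00).
top flange: A = 100 × 18 = 1800.00, centroid at (-32.00, 263.00).
ΣA = 7860.00 mm²
ΣAx_c = (1920.00)(58.00) + (4140.00)(9.00) + (1800.00)(-32.00) = 91020.00 mm³
ΣAy_c = (1920.00)(12.00) + (4140.00)(139.00) + (1800.00)(263.00) = 1071900.00 mm³
x_c = 91020.00 / 7860.00 = 11.58 mm
y_c = 1071900.00 / 7860.00 = 136.37 mm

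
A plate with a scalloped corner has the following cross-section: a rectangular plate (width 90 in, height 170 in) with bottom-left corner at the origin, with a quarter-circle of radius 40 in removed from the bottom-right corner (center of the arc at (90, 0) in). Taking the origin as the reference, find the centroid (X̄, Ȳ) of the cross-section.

plate: A = 90 × 170 = 15300.00, centroid at (45.00, 85.00).
removed quarter-circle: A = −¼π·40² = -1256.64, centroid at (73.02, 16.98).
ΣA = 14043.36 in², ΣAX̄ = 596736.00 in³, ΣAȲ = 1279166.67 in³.
X̄ = 596736.00/14043.36 = 42.49 in; Ȳ = 1279166.67/14043.36 = 91.09 in.

X̄ = 42.49 in, Ȳ = 91.09 in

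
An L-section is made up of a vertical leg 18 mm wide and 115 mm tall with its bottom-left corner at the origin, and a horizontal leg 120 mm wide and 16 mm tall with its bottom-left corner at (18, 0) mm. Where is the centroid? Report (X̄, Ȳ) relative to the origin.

X̄ = 42.20 mm, Ȳ = 33.68 mm

vertical leg: A = 18 × 115 = 2070.00, centroid at (9.00, 57.50).
horizontal leg: A = 120 × 16 = 1920.00, centroid at (78.00, 8.00).
ΣA = 3990.00 mm², ΣAX̄ = 168390.00 mm³, ΣAȲ = 134385.00 mm³.
X̄ = 168390.00/3990.00 = 42.20 mm; Ȳ = 134385.00/3990.00 = 33.68 mm.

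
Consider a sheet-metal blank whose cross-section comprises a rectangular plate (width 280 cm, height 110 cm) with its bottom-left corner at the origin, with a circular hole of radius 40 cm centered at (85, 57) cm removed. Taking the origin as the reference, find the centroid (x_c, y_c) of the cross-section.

x_c = 150.73 cm, y_c = 54.61 cm

Part | A | x̄ᵢ | ȳᵢ | A·x̄ᵢ | A·ȳᵢ
plate | 30800.00 | 140.00 | 55.00 | 4312000.00 | 1694000.00
hole | -5026.55 | 85.00 | 57.00 | -427256.60 | -286513.25
Σ | 25773.45 |  |  | 3884743.40 | 1407486.75
x_c = 3884743.40 / 25773.45 = 150.73 cm
y_c = 1407486.75 / 25773.45 = 54.61 cm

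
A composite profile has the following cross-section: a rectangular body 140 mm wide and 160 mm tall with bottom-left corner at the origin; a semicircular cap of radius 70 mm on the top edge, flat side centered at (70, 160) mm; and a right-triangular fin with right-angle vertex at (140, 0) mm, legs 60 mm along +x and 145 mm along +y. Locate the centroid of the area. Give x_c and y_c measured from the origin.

x_c = 81.37 mm, y_c = 100.51 mm

Part | A | x̄ᵢ | ȳᵢ | A·x̄ᵢ | A·ȳᵢ
rectangular body | 22400.00 | 70.00 | 80.00 | 1568000.00 | 1792000.00
semicircular top | 7696.90 | 70.00 | 189.71 | 538783.14 | 1460170.99
triangular fin | 4350.00 | 160.00 | 48.33 | 696000.00 | 210250.00
Σ | 34446.90 |  |  | 2802783.14 | 3462420.99
x_c = 2802783.14 / 34446.90 = 81.37 mm
y_c = 3462420.99 / 34446.90 = 100.51 mm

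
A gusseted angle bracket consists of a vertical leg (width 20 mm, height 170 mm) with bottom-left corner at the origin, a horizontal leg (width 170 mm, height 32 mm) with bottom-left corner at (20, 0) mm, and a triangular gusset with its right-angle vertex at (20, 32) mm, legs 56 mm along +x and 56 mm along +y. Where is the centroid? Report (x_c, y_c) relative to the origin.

vertical leg: A = 20 × 170 = 3400.00, centroid at (10.00, 85.00).
horizontal leg: A = 170 × 32 = 5440.00, centroid at (105.00, 16.00).
gusset: A = ½·56·56 = 1568.00, centroid at (38.67, 50.67).
ΣA = 10408.00 mm², ΣAx_c = 665829.33 mm³, ΣAy_c = 455485.33 mm³.
x_c = 665829.33/10408.00 = 63.97 mm; y_c = 455485.33/10408.00 = 43.76 mm.

x_c = 63.97 mm, y_c = 43.76 mm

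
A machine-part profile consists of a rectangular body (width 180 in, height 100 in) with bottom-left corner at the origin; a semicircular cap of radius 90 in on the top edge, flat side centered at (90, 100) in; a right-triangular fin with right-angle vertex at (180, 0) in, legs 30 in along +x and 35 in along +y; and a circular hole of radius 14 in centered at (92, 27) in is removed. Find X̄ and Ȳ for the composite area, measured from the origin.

X̄ = 91.67 in, Ȳ = 86.44 in

rectangular body: A = 180 × 100 = 18000.00, centroid at (90.00, 50.00).
semicircular top: A = ½π·90² = 12723.45, centroid at (90.00, 138.20).
triangular fin: A = ½·30·35 = 525.00, centroid at (190.00, 11.67).
hole: A = −π·14² = -615.75, centroid at (92.00, 27.00).
ΣA = 30632.70 in²
ΣAX̄ = (18000.00)(90.00) + (12723.45)(90.00) + (525.00)(190.00) + (-615.75)(92.00) = 2808211.32 in³
ΣAȲ = (18000.00)(50.00) + (12723.45)(138.20) + (525.00)(11.67) + (-615.75)(27.00) = 2647844.72 in³
X̄ = 2808211.32 / 30632.70 = 91.67 in
Ȳ = 2647844.72 / 30632.70 = 86.44 in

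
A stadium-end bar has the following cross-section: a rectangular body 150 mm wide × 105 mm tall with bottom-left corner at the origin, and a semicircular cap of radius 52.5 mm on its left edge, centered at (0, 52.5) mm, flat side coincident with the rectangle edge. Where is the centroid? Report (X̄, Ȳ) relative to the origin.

rectangular body: A = 150 × 105 = 15750.00, centroid at (75.00, 52.50).
semicircular end: A = ½π·52.5² = 4329.51, centroid at (-22.28, 52.50).
ΣA = 20079.51 mm²
ΣAX̄ = (15750.00)(75.00) + (4329.51)(-22.28) = 1084781.25 mm³
ΣAȲ = (15750.00)(52.50) + (4329.51)(52.50) = 1054174.14 mm³
X̄ = 1084781.25 / 20079.51 = 54.02 mm
Ȳ = 1054174.14 / 20079.51 = 52.50 mm

X̄ = 54.02 mm, Ȳ = 52.50 mm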